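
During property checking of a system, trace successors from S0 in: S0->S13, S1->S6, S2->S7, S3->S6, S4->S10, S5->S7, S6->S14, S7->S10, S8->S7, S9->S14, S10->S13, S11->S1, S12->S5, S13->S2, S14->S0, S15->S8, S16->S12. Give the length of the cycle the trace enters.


Trace from S0 until a state repeats:
  S0 -> S13 -> S2 -> S7 -> S10 -> S13
S13 first seen at step 1, revisited at step 5.
Cycle length = 5 - 1 = 4

4


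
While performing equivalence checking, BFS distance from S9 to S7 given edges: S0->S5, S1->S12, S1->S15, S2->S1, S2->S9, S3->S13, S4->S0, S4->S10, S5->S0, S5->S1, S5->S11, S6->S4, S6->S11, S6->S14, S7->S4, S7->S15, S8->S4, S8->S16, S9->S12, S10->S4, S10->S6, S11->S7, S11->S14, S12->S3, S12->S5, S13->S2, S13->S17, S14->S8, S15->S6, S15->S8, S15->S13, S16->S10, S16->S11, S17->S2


BFS layer-by-layer from S9:
  dist 0: {S9}
  dist 1: {S12}
  dist 2: {S3, S5}
  dist 3: {S0, S1, S11, S13}
  dist 4: {S2, S7, S14, S15, S17}
  -> S7 reached at distance 4
Shortest path length = 4

4


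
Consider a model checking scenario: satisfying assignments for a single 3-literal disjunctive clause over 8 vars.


Step 1: Total=2^8=256
Step 2: Unsat when all 3 false: 2^5=32
Step 3: Sat=256-32=224

224


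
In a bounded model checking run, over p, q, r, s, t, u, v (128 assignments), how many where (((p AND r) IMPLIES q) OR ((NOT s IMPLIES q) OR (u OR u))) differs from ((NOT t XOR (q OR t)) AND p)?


F1 = (((p AND r) IMPLIES q) OR ((NOT s IMPLIES q) OR (u OR u)))
F2 = ((NOT t XOR (q OR t)) AND p)
Evaluate both on each of 128 rows (bits = p,q,r,s,t,u,v):
  row 0 [0000000]: F1=1 F2=0 (differ) -> 1
  row 1 [0000001]: F1=1 F2=0 (differ) -> 1
  row 2 [0000010]: F1=1 F2=0 (differ) -> 1
  row 3 [0000011]: F1=1 F2=0 (differ) -> 1
  row 4 [0000100]: F1=1 F2=0 (differ) -> 1
  (every remaining row is evaluated the same way; all 128 results are listed next)
Full result column, 8 rows per line (p,q,r,s fixed per line; t,u,v runs 000..111 left to right):
  rows 0-7 [p,q,r,s=0000]: 11111111  (ones: 8)
  rows 8-15 [p,q,r,s=0001]: 11111111  (ones: 8)
  rows 16-23 [p,q,r,s=0010]: 11111111  (ones: 8)
  rows 24-31 [p,q,r,s=0011]: 11111111  (ones: 8)
  rows 32-39 [p,q,r,s=0100]: 11111111  (ones: 8)
  rows 40-47 [p,q,r,s=0101]: 11111111  (ones: 8)
  rows 48-55 [p,q,r,s=0110]: 11111111  (ones: 8)
  rows 56-63 [p,q,r,s=0111]: 11111111  (ones: 8)
  rows 64-71 [p,q,r,s=1000]: 00000000  (ones: 0)
  rows 72-79 [p,q,r,s=1001]: 00000000  (ones: 0)
  rows 80-87 [p,q,r,s=1010]: 11001100  (ones: 4)
  rows 88-95 [p,q,r,s=1011]: 00000000  (ones: 0)
  rows 96-103 [p,q,r,s=1100]: 11110000  (ones: 4)
  rows 104-111 [p,q,r,s=1101]: 11110000  (ones: 4)
  rows 112-119 [p,q,r,s=1110]: 11110000  (ones: 4)
  rows 120-127 [p,q,r,s=1111]: 11110000  (ones: 4)
Disagreements = 8+8+8+8+8+8+8+8+0+0+4+0+4+4+4+4 = 84

84


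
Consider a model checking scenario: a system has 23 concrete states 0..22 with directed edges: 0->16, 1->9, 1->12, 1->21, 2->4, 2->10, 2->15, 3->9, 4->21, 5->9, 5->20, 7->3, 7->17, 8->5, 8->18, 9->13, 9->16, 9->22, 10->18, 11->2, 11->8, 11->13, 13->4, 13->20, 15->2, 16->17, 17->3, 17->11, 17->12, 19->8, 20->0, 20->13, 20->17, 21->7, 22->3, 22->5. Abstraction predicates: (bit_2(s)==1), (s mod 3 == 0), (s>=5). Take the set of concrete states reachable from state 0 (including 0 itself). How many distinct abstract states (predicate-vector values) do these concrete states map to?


BFS from 0:
Concrete reachable: {0, 2, 3, 4, 5, 7, 8, 9, 10, 11, 12, 13, 15, 16, 17, 18, 20, 21, 22}
Abstract via predicates (bit_2(s)==1), (s mod 3 == 0), (s>=5):
  (0,0,0) <- {2}
  (0,0,1) <- {8, 10, 11, 16, 17}
  (0,1,0) <- {0, 3}
  (0,1,1) <- {9, 18}
  (1,0,0) <- {4}
  (1,0,1) <- {5, 7, 13, 20, 22}
  (1,1,1) <- {12, 15, 21}
Distinct abstract states = 7

7


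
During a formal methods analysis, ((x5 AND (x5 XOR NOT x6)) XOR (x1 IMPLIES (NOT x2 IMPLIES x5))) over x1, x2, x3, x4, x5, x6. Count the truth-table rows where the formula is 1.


Formula: ((x5 AND (x5 XOR NOT x6)) XOR (x1 IMPLIES (NOT x2 IMPLIES x5))) over 6 vars (64 rows)
Evaluate each row (x1, x2, x3, x4, x5, x6 as bits, MSB first):
  row 0 [000000]: ((0 AND (0 XOR NOT 0)) XOR (0 IMPLIES (NOT 0 IMPLIES 0))) -> 1
  row 1 [000001]: ((0 AND (0 XOR NOT 1)) XOR (0 IMPLIES (NOT 0 IMPLIES 0))) -> 1
  row 2 [000010]: ((1 AND (1 XOR NOT 0)) XOR (0 IMPLIES (NOT 0 IMPLIES 1))) -> 1
  row 3 [000011]: ((1 AND (1 XOR NOT 1)) XOR (0 IMPLIES (NOT 0 IMPLIES 1))) -> 0
  row 4 [000100]: ((0 AND (0 XOR NOT 0)) XOR (0 IMPLIES (NOT 0 IMPLIES 0))) -> 1
  (every remaining row is evaluated the same way; all 64 results are listed next)
Full result column, 8 rows per line (x1,x2,x3 fixed per line; x4,x5,x6 runs 000..111 left to right):
  rows 0-7 [x1,x2,x3=000]: 11101110  (ones: 6)
  rows 8-15 [x1,x2,x3=001]: 11101110  (ones: 6)
  rows 16-23 [x1,x2,x3=010]: 11101110  (ones: 6)
  rows 24-31 [x1,x2,x3=011]: 11101110  (ones: 6)
  rows 32-39 [x1,x2,x3=100]: 00100010  (ones: 2)
  rows 40-47 [x1,x2,x3=101]: 00100010  (ones: 2)
  rows 48-55 [x1,x2,x3=110]: 11101110  (ones: 6)
  rows 56-63 [x1,x2,x3=111]: 11101110  (ones: 6)
Count of 1-rows = 6+6+6+6+2+2+6+6 = 40

40


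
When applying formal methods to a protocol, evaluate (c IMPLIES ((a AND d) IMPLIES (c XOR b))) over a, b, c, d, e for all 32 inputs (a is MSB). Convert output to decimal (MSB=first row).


Formula: (c IMPLIES ((a AND d) IMPLIES (c XOR b))) over a, b, c, d, e (32 rows)
Evaluate each row (bits = a,b,c,d,e, MSB first):
  row 0 [00000]: (0 IMPLIES ((0 AND 0) IMPLIES (0 XOR 0))) -> 1
  row 1 [00001]: (0 IMPLIES ((0 AND 0) IMPLIES (0 XOR 0))) -> 1
  row 2 [00010]: (0 IMPLIES ((0 AND 1) IMPLIES (0 XOR 0))) -> 1
  row 3 [00011]: (0 IMPLIES ((0 AND 1) IMPLIES (0 XOR 0))) -> 1
  row 4 [00100]: (1 IMPLIES ((0 AND 0) IMPLIES (1 XOR 0))) -> 1
  row 5 [00101]: (1 IMPLIES ((0 AND 0) IMPLIES (1 XOR 0))) -> 1
  row 6 [00110]: (1 IMPLIES ((0 AND 1) IMPLIES (1 XOR 0))) -> 1
  row 7 [00111]: (1 IMPLIES ((0 AND 1) IMPLIES (1 XOR 0))) -> 1
  row 8 [01000]: (0 IMPLIES ((0 AND 0) IMPLIES (0 XOR 1))) -> 1
  row 9 [01001]: (0 IMPLIES ((0 AND 0) IMPLIES (0 XOR 1))) -> 1
  row 10 [01010]: (0 IMPLIES ((0 AND 1) IMPLIES (0 XOR 1))) -> 1
  row 11 [01011]: (0 IMPLIES ((0 AND 1) IMPLIES (0 XOR 1))) -> 1
  row 12 [01100]: (1 IMPLIES ((0 AND 0) IMPLIES (1 XOR 1))) -> 1
  row 13 [01101]: (1 IMPLIES ((0 AND 0) IMPLIES (1 XOR 1))) -> 1
  row 14 [01110]: (1 IMPLIES ((0 AND 1) IMPLIES (1 XOR 1))) -> 1
  row 15 [01111]: (1 IMPLIES ((0 AND 1) IMPLIES (1 XOR 1))) -> 1
  row 16 [10000]: (0 IMPLIES ((1 AND 0) IMPLIES (0 XOR 0))) -> 1
  row 17 [10001]: (0 IMPLIES ((1 AND 0) IMPLIES (0 XOR 0))) -> 1
  row 18 [10010]: (0 IMPLIES ((1 AND 1) IMPLIES (0 XOR 0))) -> 1
  row 19 [10011]: (0 IMPLIES ((1 AND 1) IMPLIES (0 XOR 0))) -> 1
  row 20 [10100]: (1 IMPLIES ((1 AND 0) IMPLIES (1 XOR 0))) -> 1
  row 21 [10101]: (1 IMPLIES ((1 AND 0) IMPLIES (1 XOR 0))) -> 1
  row 22 [10110]: (1 IMPLIES ((1 AND 1) IMPLIES (1 XOR 0))) -> 1
  row 23 [10111]: (1 IMPLIES ((1 AND 1) IMPLIES (1 XOR 0))) -> 1
  row 24 [11000]: (0 IMPLIES ((1 AND 0) IMPLIES (0 XOR 1))) -> 1
  row 25 [11001]: (0 IMPLIES ((1 AND 0) IMPLIES (0 XOR 1))) -> 1
  row 26 [11010]: (0 IMPLIES ((1 AND 1) IMPLIES (0 XOR 1))) -> 1
  row 27 [11011]: (0 IMPLIES ((1 AND 1) IMPLIES (0 XOR 1))) -> 1
  row 28 [11100]: (1 IMPLIES ((1 AND 0) IMPLIES (1 XOR 1))) -> 1
  row 29 [11101]: (1 IMPLIES ((1 AND 0) IMPLIES (1 XOR 1))) -> 1
  row 30 [11110]: (1 IMPLIES ((1 AND 1) IMPLIES (1 XOR 1))) -> 0
  row 31 [11111]: (1 IMPLIES ((1 AND 1) IMPLIES (1 XOR 1))) -> 0
Full result column, 4 rows per line (a,b,c fixed per line; d,e runs 00..11 left to right):
  rows 0-3 [a,b,c=000]: 1111  = hex F
  rows 4-7 [a,b,c=001]: 1111  = hex F
  rows 8-11 [a,b,c=010]: 1111  = hex F
  rows 12-15 [a,b,c=011]: 1111  = hex F
  rows 16-19 [a,b,c=100]: 1111  = hex F
  rows 20-23 [a,b,c=101]: 1111  = hex F
  rows 24-27 [a,b,c=110]: 1111  = hex F
  rows 28-31 [a,b,c=111]: 1100  = hex C
Output column (row 0 .. row 31) = 11111111111111111111111111111100
Output column grouped in 4s = 1111 1111 1111 1111 1111 1111 1111 1100 = 0xFFFFFFFC
Convert to decimal digit by digit (value = value*16 + digit):
  F -> 15
  15*16 + 15 (F) = 255
  255*16 + 15 (F) = 4095
  4095*16 + 15 (F) = 65535
  65535*16 + 15 (F) = 1048575
  1048575*16 + 15 (F) = 16777215
  16777215*16 + 15 (F) = 268435455
  268435455*16 + 12 (C) = 4294967292
Decimal = 4294967292

4294967292


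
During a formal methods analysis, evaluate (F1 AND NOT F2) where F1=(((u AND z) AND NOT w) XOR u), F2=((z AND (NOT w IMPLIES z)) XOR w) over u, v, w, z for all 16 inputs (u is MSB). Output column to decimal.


F1 = (((u AND z) AND NOT w) XOR u)
F2 = ((z AND (NOT w IMPLIES z)) XOR w)
Counterexample to F1=>F2 is where F1=1 and F2=0.
Evaluate each row (bits = u,v,w,z, MSB first):
  row 0 [0000]: F1=0 F2=0 -> F1&~F2 -> 0
  row 1 [0001]: F1=0 F2=1 -> F1&~F2 -> 0
  row 2 [0010]: F1=0 F2=1 -> F1&~F2 -> 0
  row 3 [0011]: F1=0 F2=0 -> F1&~F2 -> 0
  row 4 [0100]: F1=0 F2=0 -> F1&~F2 -> 0
  row 5 [0101]: F1=0 F2=1 -> F1&~F2 -> 0
  row 6 [0110]: F1=0 F2=1 -> F1&~F2 -> 0
  row 7 [0111]: F1=0 F2=0 -> F1&~F2 -> 0
  row 8 [1000]: F1=1 F2=0 -> F1&~F2 -> 1
  row 9 [1001]: F1=0 F2=1 -> F1&~F2 -> 0
  row 10 [1010]: F1=1 F2=1 -> F1&~F2 -> 0
  row 11 [1011]: F1=1 F2=0 -> F1&~F2 -> 1
  row 12 [1100]: F1=1 F2=0 -> F1&~F2 -> 1
  row 13 [1101]: F1=0 F2=1 -> F1&~F2 -> 0
  row 14 [1110]: F1=1 F2=1 -> F1&~F2 -> 0
  row 15 [1111]: F1=1 F2=0 -> F1&~F2 -> 1
Full result column, 4 rows per line (u,v fixed per line; w,z runs 00..11 left to right):
  rows 0-3 [u,v=00]: 0000  = hex 0
  rows 4-7 [u,v=01]: 0000  = hex 0
  rows 8-11 [u,v=10]: 1001  = hex 9
  rows 12-15 [u,v=11]: 1001  = hex 9
Counterexample vector (row 0 .. row 15) = 0000000010011001
Output column grouped in 4s = 0000 0000 1001 1001 = 0x0099
Convert to decimal digit by digit (value = value*16 + digit):
  0 -> 0
  0*16 + 0 = 0
  0*16 + 9 = 9
  9*16 + 9 = 153
Decimal = 153

153


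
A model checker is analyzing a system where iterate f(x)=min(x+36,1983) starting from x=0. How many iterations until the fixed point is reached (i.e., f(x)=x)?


Step 1: x=0, cap=1983, increment=36
Step 2: x grows by 36 each step until capped at 1983; fixed point is x=1983
Step 3: iterations = ceil(1983/36) = 56

56


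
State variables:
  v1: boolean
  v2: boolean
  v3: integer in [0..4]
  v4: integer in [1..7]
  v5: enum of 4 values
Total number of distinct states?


State space = product of domain sizes of all variables.
Domain sizes:
  v1 (boolean): 2
  v2 (boolean): 2
  v3 (integer in [0..4]): 5
  v4 (integer in [1..7]): 7
  v5 (enum of 4 values): 4
Product = 2 * 2 * 5 * 7 * 4 = 560

560


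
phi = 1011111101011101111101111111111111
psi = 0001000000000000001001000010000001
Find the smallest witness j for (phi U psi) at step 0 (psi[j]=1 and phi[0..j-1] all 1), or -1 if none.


(phi U psi) at 0: need smallest j with psi[j]=1 and phi[i]=1 for all i in [0,j).
Scan from step 0:
  step 0: phi=1, psi=0 -> continue
  step 1: phi=0 -> phi-prefix broken from here
  step 3: psi=1 but phi already failed -> not a witness
  step 18: psi=1 but phi already failed -> not a witness
  step 21: psi=1 but phi already failed -> not a witness
  step 26: psi=1 but phi already failed -> not a witness
  step 33: psi=1 but phi already failed -> not a witness
  end of trace: no witness -> -1
Witness step = -1

-1


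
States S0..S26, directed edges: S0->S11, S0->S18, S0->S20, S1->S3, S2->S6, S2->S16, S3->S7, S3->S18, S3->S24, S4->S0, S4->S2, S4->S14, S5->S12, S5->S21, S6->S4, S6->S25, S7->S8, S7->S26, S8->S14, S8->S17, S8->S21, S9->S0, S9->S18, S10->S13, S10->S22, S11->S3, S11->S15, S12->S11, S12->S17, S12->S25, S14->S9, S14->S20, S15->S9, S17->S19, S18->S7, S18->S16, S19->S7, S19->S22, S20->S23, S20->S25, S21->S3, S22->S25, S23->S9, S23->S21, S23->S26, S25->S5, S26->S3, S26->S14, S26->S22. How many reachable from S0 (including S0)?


BFS from S0:
  layer 0: {S0}
  layer 1: {S11, S18, S20}
  layer 2: {S3, S7, S15, S16, S23, S25}
  layer 3: {S5, S8, S9, S21, S24, S26}
  layer 4: {S12, S14, S17, S22}
  layer 5: {S19}
Reachable set: {S0, S3, S5, S7, S8, S9, S11, S12, S14, S15, S16, S17, S18, S19, S20, S21, S22, S23, S24, S25, S26}
Count = 21

21


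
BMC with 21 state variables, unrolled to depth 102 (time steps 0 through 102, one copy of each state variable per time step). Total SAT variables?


BMC unrolls to depth k, creating one copy of each state var for steps 0..k.
Step count = 102 + 1 = 103 (steps 0 through 102)
Vars per step = 21
Total = 21 * 103 = 2163

2163


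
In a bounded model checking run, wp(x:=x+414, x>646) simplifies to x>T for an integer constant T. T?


Formula: wp(x:=E, P) = P[E/x] (substitute E for x in postcondition)
Step 1: Postcondition: x>646
Step 2: Substitute x+414 for x: x+414>646
Step 3: Solve for x: x > 646-414 = 232

232


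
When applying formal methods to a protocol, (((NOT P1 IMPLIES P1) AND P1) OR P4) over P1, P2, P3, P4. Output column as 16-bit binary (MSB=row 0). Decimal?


Formula: (((NOT P1 IMPLIES P1) AND P1) OR P4) over P1, P2, P3, P4 (16 rows)
Evaluate each row (bits = P1,P2,P3,P4, MSB first):
  row 0 [0000]: (((NOT 0 IMPLIES 0) AND 0) OR 0) -> 0
  row 1 [0001]: (((NOT 0 IMPLIES 0) AND 0) OR 1) -> 1
  row 2 [0010]: (((NOT 0 IMPLIES 0) AND 0) OR 0) -> 0
  row 3 [0011]: (((NOT 0 IMPLIES 0) AND 0) OR 1) -> 1
  row 4 [0100]: (((NOT 0 IMPLIES 0) AND 0) OR 0) -> 0
  row 5 [0101]: (((NOT 0 IMPLIES 0) AND 0) OR 1) -> 1
  row 6 [0110]: (((NOT 0 IMPLIES 0) AND 0) OR 0) -> 0
  row 7 [0111]: (((NOT 0 IMPLIES 0) AND 0) OR 1) -> 1
  row 8 [1000]: (((NOT 1 IMPLIES 1) AND 1) OR 0) -> 1
  row 9 [1001]: (((NOT 1 IMPLIES 1) AND 1) OR 1) -> 1
  row 10 [1010]: (((NOT 1 IMPLIES 1) AND 1) OR 0) -> 1
  row 11 [1011]: (((NOT 1 IMPLIES 1) AND 1) OR 1) -> 1
  row 12 [1100]: (((NOT 1 IMPLIES 1) AND 1) OR 0) -> 1
  row 13 [1101]: (((NOT 1 IMPLIES 1) AND 1) OR 1) -> 1
  row 14 [1110]: (((NOT 1 IMPLIES 1) AND 1) OR 0) -> 1
  row 15 [1111]: (((NOT 1 IMPLIES 1) AND 1) OR 1) -> 1
Full result column, 4 rows per line (P1,P2 fixed per line; P3,P4 runs 00..11 left to right):
  rows 0-3 [P1,P2=00]: 0101  = hex 5
  rows 4-7 [P1,P2=01]: 0101  = hex 5
  rows 8-11 [P1,P2=10]: 1111  = hex F
  rows 12-15 [P1,P2=11]: 1111  = hex F
Output column (row 0 .. row 15) = 0101010111111111
Output column grouped in 4s = 0101 0101 1111 1111 = 0x55FF
Convert to decimal digit by digit (value = value*16 + digit):
  5 -> 5
  5*16 + 5 = 85
  85*16 + 15 (F) = 1375
  1375*16 + 15 (F) = 22015
Decimal = 22015

22015


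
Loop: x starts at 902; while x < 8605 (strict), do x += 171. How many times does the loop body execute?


Step 1: x goes from 902 toward 8605 by 171; the body runs while x<8605, so iterations = ceil((bound-start)/step)
Step 2: Distance=7703
Step 3: ceil(7703/171)=46

46


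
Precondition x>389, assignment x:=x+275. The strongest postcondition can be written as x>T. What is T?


Formula: sp(P, x:=E) = exists old_x. (x = E[old_x/x]) AND P[old_x/x] (old_x is the value of x before the assignment; eliminate old_x by solving x = E[old_x/x] for old_x)
Step 1: Precondition P: x>389, i.e. old_x > 389
Step 2: Assignment gives x = old_x + 275, so old_x = x - 275
Step 3: Substitute into P: x - 275 > 389
Step 4: Simplify: x > 389+275 = 664

664


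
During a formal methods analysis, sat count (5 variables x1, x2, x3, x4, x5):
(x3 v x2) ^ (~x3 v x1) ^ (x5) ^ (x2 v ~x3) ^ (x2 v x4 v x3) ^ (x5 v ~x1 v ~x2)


CNF with 6 clauses over 5 vars (32 assignments).
An assignment satisfies CNF iff every clause has >=1 true literal.
Check each row (bits = x1,x2,x3,x4,x5; clause T/F shown):
  row 0 [00000]: clauses=FTFTFT -> 0
  row 1 [00001]: clauses=FTTTFT -> 0
  row 2 [00010]: clauses=FTFTTT -> 0
  row 3 [00011]: clauses=FTTTTT -> 0
  row 4 [00100]: clauses=TFFFTT -> 0
  row 5 [00101]: clauses=TFTFTT -> 0
  row 6 [00110]: clauses=TFFFTT -> 0
  row 7 [00111]: clauses=TFTFTT -> 0
  row 8 [01000]: clauses=TTFTTT -> 0
  row 9 [01001]: clauses=TTTTTT -> 1
  row 10 [01010]: clauses=TTFTTT -> 0
  row 11 [01011]: clauses=TTTTTT -> 1
  row 12 [01100]: clauses=TFFTTT -> 0
  row 13 [01101]: clauses=TFTTTT -> 0
  row 14 [01110]: clauses=TFFTTT -> 0
  row 15 [01111]: clauses=TFTTTT -> 0
  row 16 [10000]: clauses=FTFTFT -> 0
  row 17 [10001]: clauses=FTTTFT -> 0
  row 18 [10010]: clauses=FTFTTT -> 0
  row 19 [10011]: clauses=FTTTTT -> 0
  row 20 [10100]: clauses=TTFFTT -> 0
  row 21 [10101]: clauses=TTTFTT -> 0
  row 22 [10110]: clauses=TTFFTT -> 0
  row 23 [10111]: clauses=TTTFTT -> 0
  row 24 [11000]: clauses=TTFTTF -> 0
  row 25 [11001]: clauses=TTTTTT -> 1
  row 26 [11010]: clauses=TTFTTF -> 0
  row 27 [11011]: clauses=TTTTTT -> 1
  row 28 [11100]: clauses=TTFTTF -> 0
  row 29 [11101]: clauses=TTTTTT -> 1
  row 30 [11110]: clauses=TTFTTF -> 0
  row 31 [11111]: clauses=TTTTTT -> 1
Full result column, 8 rows per line (x1,x2 fixed per line; x3,x4,x5 runs 000..111 left to right):
  rows 0-7 [x1,x2=00]: 00000000  (ones: 0)
  rows 8-15 [x1,x2=01]: 01010000  (ones: 2)
  rows 16-23 [x1,x2=10]: 00000000  (ones: 0)
  rows 24-31 [x1,x2=11]: 01010101  (ones: 4)
Satisfying assignments = 0+2+0+4 = 6

6


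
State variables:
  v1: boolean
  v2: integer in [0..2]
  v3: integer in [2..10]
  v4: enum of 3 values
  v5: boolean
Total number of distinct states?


State space = product of domain sizes of all variables.
Domain sizes:
  v1 (boolean): 2
  v2 (integer in [0..2]): 3
  v3 (integer in [2..10]): 9
  v4 (enum of 3 values): 3
  v5 (boolean): 2
Product = 2 * 3 * 9 * 3 * 2 = 324

324


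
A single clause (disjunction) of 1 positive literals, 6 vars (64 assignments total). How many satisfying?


Step 1: Total=2^6=64
Step 2: Unsat when all 1 false: 2^5=32
Step 3: Sat=64-32=32

32


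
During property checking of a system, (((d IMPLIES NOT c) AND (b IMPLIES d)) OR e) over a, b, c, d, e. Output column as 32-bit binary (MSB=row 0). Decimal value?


Formula: (((d IMPLIES NOT c) AND (b IMPLIES d)) OR e) over a, b, c, d, e (32 rows)
Evaluate each row (bits = a,b,c,d,e, MSB first):
  row 0 [00000]: (((0 IMPLIES NOT 0) AND (0 IMPLIES 0)) OR 0) -> 1
  row 1 [00001]: (((0 IMPLIES NOT 0) AND (0 IMPLIES 0)) OR 1) -> 1
  row 2 [00010]: (((1 IMPLIES NOT 0) AND (0 IMPLIES 1)) OR 0) -> 1
  row 3 [00011]: (((1 IMPLIES NOT 0) AND (0 IMPLIES 1)) OR 1) -> 1
  row 4 [00100]: (((0 IMPLIES NOT 1) AND (0 IMPLIES 0)) OR 0) -> 1
  row 5 [00101]: (((0 IMPLIES NOT 1) AND (0 IMPLIES 0)) OR 1) -> 1
  row 6 [00110]: (((1 IMPLIES NOT 1) AND (0 IMPLIES 1)) OR 0) -> 0
  row 7 [00111]: (((1 IMPLIES NOT 1) AND (0 IMPLIES 1)) OR 1) -> 1
  row 8 [01000]: (((0 IMPLIES NOT 0) AND (1 IMPLIES 0)) OR 0) -> 0
  row 9 [01001]: (((0 IMPLIES NOT 0) AND (1 IMPLIES 0)) OR 1) -> 1
  row 10 [01010]: (((1 IMPLIES NOT 0) AND (1 IMPLIES 1)) OR 0) -> 1
  row 11 [01011]: (((1 IMPLIES NOT 0) AND (1 IMPLIES 1)) OR 1) -> 1
  row 12 [01100]: (((0 IMPLIES NOT 1) AND (1 IMPLIES 0)) OR 0) -> 0
  row 13 [01101]: (((0 IMPLIES NOT 1) AND (1 IMPLIES 0)) OR 1) -> 1
  row 14 [01110]: (((1 IMPLIES NOT 1) AND (1 IMPLIES 1)) OR 0) -> 0
  row 15 [01111]: (((1 IMPLIES NOT 1) AND (1 IMPLIES 1)) OR 1) -> 1
  row 16 [10000]: (((0 IMPLIES NOT 0) AND (0 IMPLIES 0)) OR 0) -> 1
  row 17 [10001]: (((0 IMPLIES NOT 0) AND (0 IMPLIES 0)) OR 1) -> 1
  row 18 [10010]: (((1 IMPLIES NOT 0) AND (0 IMPLIES 1)) OR 0) -> 1
  row 19 [10011]: (((1 IMPLIES NOT 0) AND (0 IMPLIES 1)) OR 1) -> 1
  row 20 [10100]: (((0 IMPLIES NOT 1) AND (0 IMPLIES 0)) OR 0) -> 1
  row 21 [10101]: (((0 IMPLIES NOT 1) AND (0 IMPLIES 0)) OR 1) -> 1
  row 22 [10110]: (((1 IMPLIES NOT 1) AND (0 IMPLIES 1)) OR 0) -> 0
  row 23 [10111]: (((1 IMPLIES NOT 1) AND (0 IMPLIES 1)) OR 1) -> 1
  row 24 [11000]: (((0 IMPLIES NOT 0) AND (1 IMPLIES 0)) OR 0) -> 0
  row 25 [11001]: (((0 IMPLIES NOT 0) AND (1 IMPLIES 0)) OR 1) -> 1
  row 26 [11010]: (((1 IMPLIES NOT 0) AND (1 IMPLIES 1)) OR 0) -> 1
  row 27 [11011]: (((1 IMPLIES NOT 0) AND (1 IMPLIES 1)) OR 1) -> 1
  row 28 [11100]: (((0 IMPLIES NOT 1) AND (1 IMPLIES 0)) OR 0) -> 0
  row 29 [11101]: (((0 IMPLIES NOT 1) AND (1 IMPLIES 0)) OR 1) -> 1
  row 30 [11110]: (((1 IMPLIES NOT 1) AND (1 IMPLIES 1)) OR 0) -> 0
  row 31 [11111]: (((1 IMPLIES NOT 1) AND (1 IMPLIES 1)) OR 1) -> 1
Full result column, 4 rows per line (a,b,c fixed per line; d,e runs 00..11 left to right):
  rows 0-3 [a,b,c=000]: 1111  = hex F
  rows 4-7 [a,b,c=001]: 1101  = hex D
  rows 8-11 [a,b,c=010]: 0111  = hex 7
  rows 12-15 [a,b,c=011]: 0101  = hex 5
  rows 16-19 [a,b,c=100]: 1111  = hex F
  rows 20-23 [a,b,c=101]: 1101  = hex D
  rows 24-27 [a,b,c=110]: 0111  = hex 7
  rows 28-31 [a,b,c=111]: 0101  = hex 5
Output column (row 0 .. row 31) = 11111101011101011111110101110101
Output column grouped in 4s = 1111 1101 0111 0101 1111 1101 0111 0101 = 0xFD75FD75
Convert to decimal digit by digit (value = value*16 + digit):
  F -> 15
  15*16 + 13 (D) = 253
  253*16 + 7 = 4055
  4055*16 + 5 = 64885
  64885*16 + 15 (F) = 1038175
  1038175*16 + 13 (D) = 16610813
  16610813*16 + 7 = 265773015
  265773015*16 + 5 = 4252368245
Decimal = 4252368245

4252368245


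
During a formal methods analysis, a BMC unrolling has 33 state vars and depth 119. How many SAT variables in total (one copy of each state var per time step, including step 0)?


BMC unrolls to depth k, creating one copy of each state var for steps 0..k.
Step count = 119 + 1 = 120 (steps 0 through 119)
Vars per step = 33
Total = 33 * 120 = 3960

3960


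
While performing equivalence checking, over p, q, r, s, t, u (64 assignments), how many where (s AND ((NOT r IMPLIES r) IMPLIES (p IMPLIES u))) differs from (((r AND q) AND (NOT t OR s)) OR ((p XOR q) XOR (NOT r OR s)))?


F1 = (s AND ((NOT r IMPLIES r) IMPLIES (p IMPLIES u)))
F2 = (((r AND q) AND (NOT t OR s)) OR ((p XOR q) XOR (NOT r OR s)))
Evaluate both on each of 64 rows (bits = p,q,r,s,t,u):
  row 0 [000000]: F1=0 F2=1 (differ) -> 1
  row 1 [000001]: F1=0 F2=1 (differ) -> 1
  row 2 [000010]: F1=0 F2=1 (differ) -> 1
  row 3 [000011]: F1=0 F2=1 (differ) -> 1
  row 4 [000100]: F1=1 F2=1 -> 0
  (every remaining row is evaluated the same way; all 64 results are listed next)
Full result column, 8 rows per line (p,q,r fixed per line; s,t,u runs 000..111 left to right):
  rows 0-7 [p,q,r=000]: 11110000  (ones: 4)
  rows 8-15 [p,q,r=001]: 00000000  (ones: 0)
  rows 16-23 [p,q,r=010]: 00001111  (ones: 4)
  rows 24-31 [p,q,r=011]: 11110000  (ones: 4)
  rows 32-39 [p,q,r=100]: 00001111  (ones: 4)
  rows 40-47 [p,q,r=101]: 11110101  (ones: 6)
  rows 48-55 [p,q,r=110]: 11110000  (ones: 4)
  rows 56-63 [p,q,r=111]: 11001010  (ones: 4)
Disagreements = 4+0+4+4+4+6+4+4 = 30

30


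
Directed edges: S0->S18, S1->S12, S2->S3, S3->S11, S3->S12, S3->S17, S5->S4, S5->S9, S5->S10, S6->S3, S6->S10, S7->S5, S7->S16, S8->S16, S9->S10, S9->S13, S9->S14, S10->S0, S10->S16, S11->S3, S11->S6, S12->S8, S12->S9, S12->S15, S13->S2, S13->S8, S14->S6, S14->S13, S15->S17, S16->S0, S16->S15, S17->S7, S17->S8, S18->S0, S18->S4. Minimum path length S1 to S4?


BFS layer-by-layer from S1:
  dist 0: {S1}
  dist 1: {S12}
  dist 2: {S8, S9, S15}
  dist 3: {S10, S13, S14, S16, S17}
  dist 4: {S0, S2, S6, S7}
  dist 5: {S3, S5, S18}
  dist 6: {S4, S11}
  -> S4 reached at distance 6
Shortest path length = 6

6


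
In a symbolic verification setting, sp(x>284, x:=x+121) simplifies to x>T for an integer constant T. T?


Formula: sp(P, x:=E) = exists old_x. (x = E[old_x/x]) AND P[old_x/x] (old_x is the value of x before the assignment; eliminate old_x by solving x = E[old_x/x] for old_x)
Step 1: Precondition P: x>284, i.e. old_x > 284
Step 2: Assignment gives x = old_x + 121, so old_x = x - 121
Step 3: Substitute into P: x - 121 > 284
Step 4: Simplify: x > 284+121 = 405

405


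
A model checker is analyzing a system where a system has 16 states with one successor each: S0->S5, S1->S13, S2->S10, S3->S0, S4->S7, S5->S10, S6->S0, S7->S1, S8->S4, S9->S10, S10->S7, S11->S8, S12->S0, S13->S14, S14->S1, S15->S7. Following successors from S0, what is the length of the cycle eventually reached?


Trace from S0 until a state repeats:
  S0 -> S5 -> S10 -> S7 -> S1 -> S13 -> S14 -> S1
S1 first seen at step 4, revisited at step 7.
Cycle length = 7 - 4 = 3

3


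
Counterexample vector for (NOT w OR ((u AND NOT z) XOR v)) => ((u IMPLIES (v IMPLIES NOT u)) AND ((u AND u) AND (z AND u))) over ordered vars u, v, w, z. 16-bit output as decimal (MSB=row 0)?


F1 = (NOT w OR ((u AND NOT z) XOR v))
F2 = ((u IMPLIES (v IMPLIES NOT u)) AND ((u AND u) AND (z AND u)))
Counterexample to F1=>F2 is where F1=1 and F2=0.
Evaluate each row (bits = u,v,w,z, MSB first):
  row 0 [0000]: F1=1 F2=0 -> F1&~F2 -> 1
  row 1 [0001]: F1=1 F2=0 -> F1&~F2 -> 1
  row 2 [0010]: F1=0 F2=0 -> F1&~F2 -> 0
  row 3 [0011]: F1=0 F2=0 -> F1&~F2 -> 0
  row 4 [0100]: F1=1 F2=0 -> F1&~F2 -> 1
  row 5 [0101]: F1=1 F2=0 -> F1&~F2 -> 1
  row 6 [0110]: F1=1 F2=0 -> F1&~F2 -> 1
  row 7 [0111]: F1=1 F2=0 -> F1&~F2 -> 1
  row 8 [1000]: F1=1 F2=0 -> F1&~F2 -> 1
  row 9 [1001]: F1=1 F2=1 -> F1&~F2 -> 0
  row 10 [1010]: F1=1 F2=0 -> F1&~F2 -> 1
  row 11 [1011]: F1=0 F2=1 -> F1&~F2 -> 0
  row 12 [1100]: F1=1 F2=0 -> F1&~F2 -> 1
  row 13 [1101]: F1=1 F2=0 -> F1&~F2 -> 1
  row 14 [1110]: F1=0 F2=0 -> F1&~F2 -> 0
  row 15 [1111]: F1=1 F2=0 -> F1&~F2 -> 1
Full result column, 4 rows per line (u,v fixed per line; w,z runs 00..11 left to right):
  rows 0-3 [u,v=00]: 1100  = hex C
  rows 4-7 [u,v=01]: 1111  = hex F
  rows 8-11 [u,v=10]: 1010  = hex A
  rows 12-15 [u,v=11]: 1101  = hex D
Counterexample vector (row 0 .. row 15) = 1100111110101101
Output column grouped in 4s = 1100 1111 1010 1101 = 0xCFAD
Convert to decimal digit by digit (value = value*16 + digit):
  C -> 12
  12*16 + 15 (F) = 207
  207*16 + 10 (A) = 3322
  3322*16 + 13 (D) = 53165
Decimal = 53165

53165


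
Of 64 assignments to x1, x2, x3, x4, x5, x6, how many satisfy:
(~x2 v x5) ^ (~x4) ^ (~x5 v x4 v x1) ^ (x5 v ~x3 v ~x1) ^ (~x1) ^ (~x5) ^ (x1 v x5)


CNF with 7 clauses over 6 vars (64 assignments).
An assignment satisfies CNF iff every clause has >=1 true literal.
Check each row (bits = x1,x2,x3,x4,x5,x6; clause T/F shown):
  row 0 [000000]: clauses=TTTTTTF -> 0
  row 1 [000001]: clauses=TTTTTTF -> 0
  row 2 [000010]: clauses=TTFTTFT -> 0
  row 3 [000011]: clauses=TTFTTFT -> 0
  row 4 [000100]: clauses=TFTTTTF -> 0
  (every remaining row is evaluated the same way; all 64 results are listed next)
Full result column, 8 rows per line (x1,x2,x3 fixed per line; x4,x5,x6 runs 000..111 left to right):
  rows 0-7 [x1,x2,x3=000]: 00000000  (ones: 0)
  rows 8-15 [x1,x2,x3=001]: 00000000  (ones: 0)
  rows 16-23 [x1,x2,x3=010]: 00000000  (ones: 0)
  rows 24-31 [x1,x2,x3=011]: 00000000  (ones: 0)
  rows 32-39 [x1,x2,x3=100]: 00000000  (ones: 0)
  rows 40-47 [x1,x2,x3=101]: 00000000  (ones: 0)
  rows 48-55 [x1,x2,x3=110]: 00000000  (ones: 0)
  rows 56-63 [x1,x2,x3=111]: 00000000  (ones: 0)
Satisfying assignments = 0+0+0+0+0+0+0+0 = 0

0


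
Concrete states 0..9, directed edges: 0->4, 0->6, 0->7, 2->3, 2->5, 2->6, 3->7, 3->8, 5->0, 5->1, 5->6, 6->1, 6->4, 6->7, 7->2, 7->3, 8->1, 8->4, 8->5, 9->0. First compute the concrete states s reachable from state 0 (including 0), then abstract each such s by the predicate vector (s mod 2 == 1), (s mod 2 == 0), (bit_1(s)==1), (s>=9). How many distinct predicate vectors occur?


BFS from 0:
Concrete reachable: {0, 1, 2, 3, 4, 5, 6, 7, 8}
Abstract via predicates (s mod 2 == 1), (s mod 2 == 0), (bit_1(s)==1), (s>=9):
  (0,1,0,0) <- {0, 4, 8}
  (0,1,1,0) <- {2, 6}
  (1,0,0,0) <- {1, 5}
  (1,0,1,0) <- {3, 7}
Distinct abstract states = 4

4


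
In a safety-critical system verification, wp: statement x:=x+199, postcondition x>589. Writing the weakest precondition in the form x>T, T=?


Formula: wp(x:=E, P) = P[E/x] (substitute E for x in postcondition)
Step 1: Postcondition: x>589
Step 2: Substitute x+199 for x: x+199>589
Step 3: Solve for x: x > 589-199 = 390

390


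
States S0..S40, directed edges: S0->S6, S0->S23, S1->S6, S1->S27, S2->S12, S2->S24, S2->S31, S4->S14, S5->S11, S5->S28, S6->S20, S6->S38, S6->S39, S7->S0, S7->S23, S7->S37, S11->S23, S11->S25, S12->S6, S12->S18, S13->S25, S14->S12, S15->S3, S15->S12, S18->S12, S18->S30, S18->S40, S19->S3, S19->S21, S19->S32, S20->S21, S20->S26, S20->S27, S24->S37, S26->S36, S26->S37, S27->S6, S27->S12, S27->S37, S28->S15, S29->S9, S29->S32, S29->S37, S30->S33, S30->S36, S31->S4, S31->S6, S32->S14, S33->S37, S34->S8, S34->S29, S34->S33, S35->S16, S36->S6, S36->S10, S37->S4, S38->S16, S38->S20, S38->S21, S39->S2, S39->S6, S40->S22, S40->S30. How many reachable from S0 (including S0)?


BFS from S0:
  layer 0: {S0}
  layer 1: {S6, S23}
  layer 2: {S20, S38, S39}
  layer 3: {S2, S16, S21, S26, S27}
  layer 4: {S12, S24, S31, S36, S37}
  layer 5: {S4, S10, S18}
  layer 6: {S14, S30, S40}
  layer 7: {S22, S33}
Reachable set: {S0, S2, S4, S6, S10, S12, S14, S16, S18, S20, S21, S22, S23, S24, S26, S27, S30, S31, S33, S36, S37, S38, S39, S40}
Count = 24

24


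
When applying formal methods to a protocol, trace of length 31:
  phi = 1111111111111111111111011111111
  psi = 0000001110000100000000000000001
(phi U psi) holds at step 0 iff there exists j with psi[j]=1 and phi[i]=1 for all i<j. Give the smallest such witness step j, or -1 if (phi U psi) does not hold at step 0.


(phi U psi) at 0: need smallest j with psi[j]=1 and phi[i]=1 for all i in [0,j).
Scan from step 0:
  step 0: phi=1, psi=0 -> continue
  step 1: phi=1, psi=0 -> continue
  step 2: phi=1, psi=0 -> continue
  step 3: phi=1, psi=0 -> continue
  step 6: psi=1 and phi held for [0,6) -> witness found
Witness step = 6

6


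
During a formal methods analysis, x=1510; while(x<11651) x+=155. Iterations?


Step 1: x goes from 1510 toward 11651 by 155; the body runs while x<11651, so iterations = ceil((bound-start)/step)
Step 2: Distance=10141
Step 3: ceil(10141/155)=66

66


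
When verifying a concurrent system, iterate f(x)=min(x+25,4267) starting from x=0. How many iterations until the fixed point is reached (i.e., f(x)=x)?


Step 1: x=0, cap=4267, increment=25
Step 2: x grows by 25 each step until capped at 4267; fixed point is x=4267
Step 3: iterations = ceil(4267/25) = 171

171


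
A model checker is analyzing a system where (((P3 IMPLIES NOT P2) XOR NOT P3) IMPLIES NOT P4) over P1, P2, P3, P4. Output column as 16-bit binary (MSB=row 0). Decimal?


Formula: (((P3 IMPLIES NOT P2) XOR NOT P3) IMPLIES NOT P4) over P1, P2, P3, P4 (16 rows)
Evaluate each row (bits = P1,P2,P3,P4, MSB first):
  row 0 [0000]: (((0 IMPLIES NOT 0) XOR NOT 0) IMPLIES NOT 0) -> 1
  row 1 [0001]: (((0 IMPLIES NOT 0) XOR NOT 0) IMPLIES NOT 1) -> 1
  row 2 [0010]: (((1 IMPLIES NOT 0) XOR NOT 1) IMPLIES NOT 0) -> 1
  row 3 [0011]: (((1 IMPLIES NOT 0) XOR NOT 1) IMPLIES NOT 1) -> 0
  row 4 [0100]: (((0 IMPLIES NOT 1) XOR NOT 0) IMPLIES NOT 0) -> 1
  row 5 [0101]: (((0 IMPLIES NOT 1) XOR NOT 0) IMPLIES NOT 1) -> 1
  row 6 [0110]: (((1 IMPLIES NOT 1) XOR NOT 1) IMPLIES NOT 0) -> 1
  row 7 [0111]: (((1 IMPLIES NOT 1) XOR NOT 1) IMPLIES NOT 1) -> 1
  row 8 [1000]: (((0 IMPLIES NOT 0) XOR NOT 0) IMPLIES NOT 0) -> 1
  row 9 [1001]: (((0 IMPLIES NOT 0) XOR NOT 0) IMPLIES NOT 1) -> 1
  row 10 [1010]: (((1 IMPLIES NOT 0) XOR NOT 1) IMPLIES NOT 0) -> 1
  row 11 [1011]: (((1 IMPLIES NOT 0) XOR NOT 1) IMPLIES NOT 1) -> 0
  row 12 [1100]: (((0 IMPLIES NOT 1) XOR NOT 0) IMPLIES NOT 0) -> 1
  row 13 [1101]: (((0 IMPLIES NOT 1) XOR NOT 0) IMPLIES NOT 1) -> 1
  row 14 [1110]: (((1 IMPLIES NOT 1) XOR NOT 1) IMPLIES NOT 0) -> 1
  row 15 [1111]: (((1 IMPLIES NOT 1) XOR NOT 1) IMPLIES NOT 1) -> 1
Full result column, 4 rows per line (P1,P2 fixed per line; P3,P4 runs 00..11 left to right):
  rows 0-3 [P1,P2=00]: 1110  = hex E
  rows 4-7 [P1,P2=01]: 1111  = hex F
  rows 8-11 [P1,P2=10]: 1110  = hex E
  rows 12-15 [P1,P2=11]: 1111  = hex F
Output column (row 0 .. row 15) = 1110111111101111
Output column grouped in 4s = 1110 1111 1110 1111 = 0xEFEF
Convert to decimal digit by digit (value = value*16 + digit):
  E -> 14
  14*16 + 15 (F) = 239
  239*16 + 14 (E) = 3838
  3838*16 + 15 (F) = 61423
Decimal = 61423

61423


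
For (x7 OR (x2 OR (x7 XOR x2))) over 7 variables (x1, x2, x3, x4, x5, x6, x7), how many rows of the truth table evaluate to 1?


Formula: (x7 OR (x2 OR (x7 XOR x2))) over 7 vars (128 rows)
Evaluate each row (x1, x2, x3, x4, x5, x6, x7 as bits, MSB first):
  row 0 [0000000]: (0 OR (0 OR (0 XOR 0))) -> 0
  row 1 [0000001]: (1 OR (0 OR (1 XOR 0))) -> 1
  row 2 [0000010]: (0 OR (0 OR (0 XOR 0))) -> 0
  row 3 [0000011]: (1 OR (0 OR (1 XOR 0))) -> 1
  row 4 [0000100]: (0 OR (0 OR (0 XOR 0))) -> 0
  (every remaining row is evaluated the same way; all 128 results are listed next)
Full result column, 8 rows per line (x1,x2,x3,x4 fixed per line; x5,x6,x7 runs 000..111 left to right):
  rows 0-7 [x1,x2,x3,x4=0000]: 01010101  (ones: 4)
  rows 8-15 [x1,x2,x3,x4=0001]: 01010101  (ones: 4)
  rows 16-23 [x1,x2,x3,x4=0010]: 01010101  (ones: 4)
  rows 24-31 [x1,x2,x3,x4=0011]: 01010101  (ones: 4)
  rows 32-39 [x1,x2,x3,x4=0100]: 11111111  (ones: 8)
  rows 40-47 [x1,x2,x3,x4=0101]: 11111111  (ones: 8)
  rows 48-55 [x1,x2,x3,x4=0110]: 11111111  (ones: 8)
  rows 56-63 [x1,x2,x3,x4=0111]: 11111111  (ones: 8)
  rows 64-71 [x1,x2,x3,x4=1000]: 01010101  (ones: 4)
  rows 72-79 [x1,x2,x3,x4=1001]: 01010101  (ones: 4)
  rows 80-87 [x1,x2,x3,x4=1010]: 01010101  (ones: 4)
  rows 88-95 [x1,x2,x3,x4=1011]: 01010101  (ones: 4)
  rows 96-103 [x1,x2,x3,x4=1100]: 11111111  (ones: 8)
  rows 104-111 [x1,x2,x3,x4=1101]: 11111111  (ones: 8)
  rows 112-119 [x1,x2,x3,x4=1110]: 11111111  (ones: 8)
  rows 120-127 [x1,x2,x3,x4=1111]: 11111111  (ones: 8)
Count of 1-rows = 4+4+4+4+8+8+8+8+4+4+4+4+8+8+8+8 = 96

96


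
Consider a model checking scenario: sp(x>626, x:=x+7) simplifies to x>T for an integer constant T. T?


Formula: sp(P, x:=E) = exists old_x. (x = E[old_x/x]) AND P[old_x/x] (old_x is the value of x before the assignment; eliminate old_x by solving x = E[old_x/x] for old_x)
Step 1: Precondition P: x>626, i.e. old_x > 626
Step 2: Assignment gives x = old_x + 7, so old_x = x - 7
Step 3: Substitute into P: x - 7 > 626
Step 4: Simplify: x > 626+7 = 633

633


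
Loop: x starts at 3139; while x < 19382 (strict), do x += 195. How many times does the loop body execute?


Step 1: x goes from 3139 toward 19382 by 195; the body runs while x<19382, so iterations = ceil((bound-start)/step)
Step 2: Distance=16243
Step 3: ceil(16243/195)=84

84


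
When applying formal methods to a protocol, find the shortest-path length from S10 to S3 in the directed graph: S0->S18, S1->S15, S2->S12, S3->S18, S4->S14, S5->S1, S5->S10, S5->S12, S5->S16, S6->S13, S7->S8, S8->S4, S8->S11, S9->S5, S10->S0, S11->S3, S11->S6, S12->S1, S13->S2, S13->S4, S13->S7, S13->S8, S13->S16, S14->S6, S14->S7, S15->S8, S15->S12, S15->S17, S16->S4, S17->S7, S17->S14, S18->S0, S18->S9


BFS layer-by-layer from S10:
  dist 0: {S10}
  dist 1: {S0}
  dist 2: {S18}
  dist 3: {S9}
  dist 4: {S5}
  dist 5: {S1, S12, S16}
  dist 6: {S4, S15}
  dist 7: {S8, S14, S17}
  dist 8: {S6, S7, S11}
  dist 9: {S3, S13}
  -> S3 reached at distance 9
Shortest path length = 9

9


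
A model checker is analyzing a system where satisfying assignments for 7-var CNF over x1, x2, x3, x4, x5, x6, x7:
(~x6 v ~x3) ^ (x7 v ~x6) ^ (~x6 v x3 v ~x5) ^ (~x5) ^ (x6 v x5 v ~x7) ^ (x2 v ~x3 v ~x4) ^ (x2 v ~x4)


CNF with 7 clauses over 7 vars (128 assignments).
An assignment satisfies CNF iff every clause has >=1 true literal.
Check each row (bits = x1,x2,x3,x4,x5,x6,x7; clause T/F shown):
  row 0 [0000000]: clauses=TTTTTTT -> 1
  row 1 [0000001]: clauses=TTTTFTT -> 0
  row 2 [0000010]: clauses=TFTTTTT -> 0
  row 3 [0000011]: clauses=TTTTTTT -> 1
  row 4 [0000100]: clauses=TTTFTTT -> 0
  (every remaining row is evaluated the same way; all 128 results are listed next)
Full result column, 8 rows per line (x1,x2,x3,x4 fixed per line; x5,x6,x7 runs 000..111 left to right):
  rows 0-7 [x1,x2,x3,x4=0000]: 10010000  (ones: 2)
  rows 8-15 [x1,x2,x3,x4=0001]: 00000000  (ones: 0)
  rows 16-23 [x1,x2,x3,x4=0010]: 10000000  (ones: 1)
  rows 24-31 [x1,x2,x3,x4=0011]: 00000000  (ones: 0)
  rows 32-39 [x1,x2,x3,x4=0100]: 10010000  (ones: 2)
  rows 40-47 [x1,x2,x3,x4=0101]: 10010000  (ones: 2)
  rows 48-55 [x1,x2,x3,x4=0110]: 10000000  (ones: 1)
  rows 56-63 [x1,x2,x3,x4=0111]: 10000000  (ones: 1)
  rows 64-71 [x1,x2,x3,x4=1000]: 10010000  (ones: 2)
  rows 72-79 [x1,x2,x3,x4=1001]: 00000000  (ones: 0)
  rows 80-87 [x1,x2,x3,x4=1010]: 10000000  (ones: 1)
  rows 88-95 [x1,x2,x3,x4=1011]: 00000000  (ones: 0)
  rows 96-103 [x1,x2,x3,x4=1100]: 10010000  (ones: 2)
  rows 104-111 [x1,x2,x3,x4=1101]: 10010000  (ones: 2)
  rows 112-119 [x1,x2,x3,x4=1110]: 10000000  (ones: 1)
  rows 120-127 [x1,x2,x3,x4=1111]: 10000000  (ones: 1)
Satisfying assignments = 2+0+1+0+2+2+1+1+2+0+1+0+2+2+1+1 = 18

18


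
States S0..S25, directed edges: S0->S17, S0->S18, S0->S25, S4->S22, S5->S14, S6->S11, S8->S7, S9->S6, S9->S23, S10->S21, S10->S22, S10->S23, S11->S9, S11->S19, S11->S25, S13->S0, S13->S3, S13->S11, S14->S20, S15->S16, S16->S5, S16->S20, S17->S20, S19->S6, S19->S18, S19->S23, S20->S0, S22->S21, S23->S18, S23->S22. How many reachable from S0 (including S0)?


BFS from S0:
  layer 0: {S0}
  layer 1: {S17, S18, S25}
  layer 2: {S20}
Reachable set: {S0, S17, S18, S20, S25}
Count = 5

5


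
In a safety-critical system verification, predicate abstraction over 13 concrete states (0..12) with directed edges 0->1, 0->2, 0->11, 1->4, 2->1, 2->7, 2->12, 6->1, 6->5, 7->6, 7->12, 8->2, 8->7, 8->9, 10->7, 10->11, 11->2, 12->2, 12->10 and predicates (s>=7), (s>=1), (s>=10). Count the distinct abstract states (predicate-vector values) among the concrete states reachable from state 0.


BFS from 0:
Concrete reachable: {0, 1, 2, 4, 5, 6, 7, 10, 11, 12}
Abstract via predicates (s>=7), (s>=1), (s>=10):
  (0,0,0) <- {0}
  (0,1,0) <- {1, 2, 4, 5, 6}
  (1,1,0) <- {7}
  (1,1,1) <- {10, 11, 12}
Distinct abstract states = 4

4


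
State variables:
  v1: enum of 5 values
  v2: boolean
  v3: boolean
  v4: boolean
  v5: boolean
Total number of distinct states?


State space = product of domain sizes of all variables.
Domain sizes:
  v1 (enum of 5 values): 5
  v2 (boolean): 2
  v3 (boolean): 2
  v4 (boolean): 2
  v5 (boolean): 2
Product = 5 * 2 * 2 * 2 * 2 = 80

80


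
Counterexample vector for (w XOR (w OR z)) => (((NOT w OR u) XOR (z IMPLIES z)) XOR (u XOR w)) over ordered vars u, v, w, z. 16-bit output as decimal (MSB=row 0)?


F1 = (w XOR (w OR z))
F2 = (((NOT w OR u) XOR (z IMPLIES z)) XOR (u XOR w))
Counterexample to F1=>F2 is where F1=1 and F2=0.
Evaluate each row (bits = u,v,w,z, MSB first):
  row 0 [0000]: F1=0 F2=0 -> F1&~F2 -> 0
  row 1 [0001]: F1=1 F2=0 -> F1&~F2 -> 1
  row 2 [0010]: F1=0 F2=0 -> F1&~F2 -> 0
  row 3 [0011]: F1=0 F2=0 -> F1&~F2 -> 0
  row 4 [0100]: F1=0 F2=0 -> F1&~F2 -> 0
  row 5 [0101]: F1=1 F2=0 -> F1&~F2 -> 1
  row 6 [0110]: F1=0 F2=0 -> F1&~F2 -> 0
  row 7 [0111]: F1=0 F2=0 -> F1&~F2 -> 0
  row 8 [1000]: F1=0 F2=1 -> F1&~F2 -> 0
  row 9 [1001]: F1=1 F2=1 -> F1&~F2 -> 0
  row 10 [1010]: F1=0 F2=0 -> F1&~F2 -> 0
  row 11 [1011]: F1=0 F2=0 -> F1&~F2 -> 0
  row 12 [1100]: F1=0 F2=1 -> F1&~F2 -> 0
  row 13 [1101]: F1=1 F2=1 -> F1&~F2 -> 0
  row 14 [1110]: F1=0 F2=0 -> F1&~F2 -> 0
  row 15 [1111]: F1=0 F2=0 -> F1&~F2 -> 0
Full result column, 4 rows per line (u,v fixed per line; w,z runs 00..11 left to right):
  rows 0-3 [u,v=00]: 0100  = hex 4
  rows 4-7 [u,v=01]: 0100  = hex 4
  rows 8-11 [u,v=10]: 0000  = hex 0
  rows 12-15 [u,v=11]: 0000  = hex 0
Counterexample vector (row 0 .. row 15) = 0100010000000000
Output column grouped in 4s = 0100 0100 0000 0000 = 0x4400
Convert to decimal digit by digit (value = value*16 + digit):
  4 -> 4
  4*16 + 4 = 68
  68*16 + 0 = 1088
  1088*16 + 0 = 17408
Decimal = 17408

17408


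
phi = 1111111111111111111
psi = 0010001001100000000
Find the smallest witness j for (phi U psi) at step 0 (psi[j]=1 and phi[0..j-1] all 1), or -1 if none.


(phi U psi) at 0: need smallest j with psi[j]=1 and phi[i]=1 for all i in [0,j).
Scan from step 0:
  step 0: phi=1, psi=0 -> continue
  step 1: phi=1, psi=0 -> continue
  step 2: psi=1 and phi held for [0,2) -> witness found
Witness step = 2

2


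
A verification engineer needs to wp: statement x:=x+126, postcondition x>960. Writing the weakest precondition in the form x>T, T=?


Formula: wp(x:=E, P) = P[E/x] (substitute E for x in postcondition)
Step 1: Postcondition: x>960
Step 2: Substitute x+126 for x: x+126>960
Step 3: Solve for x: x > 960-126 = 834

834
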